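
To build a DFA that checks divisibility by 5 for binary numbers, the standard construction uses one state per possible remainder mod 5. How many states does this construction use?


Divisibility by 5 is tracked via the remainder mod 5: 0, 1, ..., 4
The construction assigns one state to each remainder
Number of remainders = 5

5


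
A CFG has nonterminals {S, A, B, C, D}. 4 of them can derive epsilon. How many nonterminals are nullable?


Nonterminals: {S, A, B, C, D}
A nonterminal is nullable if it can derive epsilon
Counting nullable nonterminals: 4
Total nullable = 4

4


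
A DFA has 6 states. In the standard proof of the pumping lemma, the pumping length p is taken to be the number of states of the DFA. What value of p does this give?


Pumping lemma for regular languages (standard proof):
Take p = |Q|, the number of DFA states.
Any string of length >= |Q| passes through |Q|+1 states while reading its first |Q| symbols,
so by pigeonhole some state repeats, giving the loop that can be pumped.
Here |Q| = 6
Therefore the proof uses p = 6

6


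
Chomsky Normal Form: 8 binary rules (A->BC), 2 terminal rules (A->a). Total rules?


CNF allows two rule forms:
  A -> BC (binary): 8 rules
  A -> a (terminal): 2 rules
Total = 8 + 2 = 10

10


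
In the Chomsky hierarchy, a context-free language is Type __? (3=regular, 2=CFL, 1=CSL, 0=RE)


Chomsky hierarchy levels:
  Type 3: Regular (DFA/NFA/regex)
  Type 2: Context-free (PDA)
  Type 1: Context-sensitive
  Type 0: Recursively enumerable (TM)
'context-free' corresponds to Type 2

2


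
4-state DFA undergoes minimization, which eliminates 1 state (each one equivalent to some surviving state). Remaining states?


Original DFA: 4 states
Redundant states removed: 1
Minimized states = original - removed
= 4 - 1
= 3

3


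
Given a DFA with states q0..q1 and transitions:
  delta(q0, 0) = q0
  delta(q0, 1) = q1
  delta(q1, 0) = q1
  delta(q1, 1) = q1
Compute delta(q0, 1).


Looking up transition function:
delta(q0, 1) in the table
Row: q0, Column: 1
Result: q1

q1


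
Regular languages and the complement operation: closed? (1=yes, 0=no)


Regular languages are closed under all standard operations:
- Union: Yes (product construction)
- Intersection: Yes (product construction)
- Complement: Yes (swap accept/reject)
- Concatenation: Yes (NFA construction)
Operation: complement -> Closed

1


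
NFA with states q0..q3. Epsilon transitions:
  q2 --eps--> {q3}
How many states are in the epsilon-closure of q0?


Starting from q0
Initialize closure = {q0}
q0 has no outgoing epsilon transitions -> nothing to add
Final closure: {q0}
Size = 1

1


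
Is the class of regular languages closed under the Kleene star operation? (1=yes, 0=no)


Regular languages are closed under:
- Union (DFA product construction)
- Intersection (DFA product construction)
- Complement (swap accept/reject states)
- Concatenation (NFA construction)
- Kleene star (NFA construction)
Kleene star is in this list
Therefore: closed

1


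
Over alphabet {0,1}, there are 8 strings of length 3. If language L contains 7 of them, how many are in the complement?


Alphabet: {0,1}
String length: 3
Total strings of length 3 = 2^3 = 8
Strings in L = 7
Complement = total - |L|
= 8 - 7
= 1

1


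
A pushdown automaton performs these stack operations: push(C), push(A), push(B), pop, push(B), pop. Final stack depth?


Tracing stack operations:
  push(C) -> stack = [C], depth=1
  push(A) -> stack = [C,A], depth=2
  push(B) -> stack = [C,A,B], depth=3
  pop -> removed B, stack = [C,A], depth=2
  push(B) -> stack = [C,A,B], depth=3
  pop -> removed B, stack = [C,A], depth=2
Final depth = 2

2


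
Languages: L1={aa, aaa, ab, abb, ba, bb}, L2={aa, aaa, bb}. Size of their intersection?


L1 = {aa, aaa, ab, abb, ba, bb}
L2 = {aa, aaa, bb}
Checking each string in L1 against L2:
  'aa': in L2? Yes
  'aaa': in L2? Yes
  'ab': in L2? No
  'abb': in L2? No
  'ba': in L2? No
  'bb': in L2? Yes
Intersection = {aa, aaa, bb}
|L1 ∩ L2| = 3

3


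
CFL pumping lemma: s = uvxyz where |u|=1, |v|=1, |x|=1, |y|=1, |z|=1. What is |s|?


|s| = |u| + |v| + |x| + |y| + |z|
= 1 + 1 + 1 + 1 + 1
= 2 + 1 + 2
= 3 + 2
= 5

5


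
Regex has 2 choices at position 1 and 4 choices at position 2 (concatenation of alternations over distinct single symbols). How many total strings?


First group: 2 alternatives
Second group: 4 alternatives
Concatenation: each choice from group 1 pairs with each from group 2
Total = 2 x 4 = 8

8


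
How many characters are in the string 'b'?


String: 'b'
Counting characters:
  'b' appears 1 time(s)
Total length = 0 + 1 = 1

1


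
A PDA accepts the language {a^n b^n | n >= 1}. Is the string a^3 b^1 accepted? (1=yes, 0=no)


Language requires equal numbers of a's and b's
PDA pushes for each 'a', pops for each 'b'
Number of a's = 3
Number of b's = 1
3 != 1 -> Reject

0


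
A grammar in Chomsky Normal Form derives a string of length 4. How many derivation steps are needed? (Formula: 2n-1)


Chomsky Normal Form derivation:
String length n = 4
Each step either:
  - Splits a nonterminal into two (n-1 such steps)
  - Converts a nonterminal to terminal (n such steps)
Total = (n-1) + n = 2n - 1
= 2(4) - 1
= 8 - 1
= 7

7


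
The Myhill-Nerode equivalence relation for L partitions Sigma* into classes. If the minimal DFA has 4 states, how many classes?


Myhill-Nerode theorem:
Number of equivalence classes = number of states in minimal DFA
Minimal DFA states = 4
Therefore equivalence classes = 4

4


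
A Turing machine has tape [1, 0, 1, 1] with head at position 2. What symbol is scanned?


Tape: [1, 0, 1, 1]
Positions: 0 1 2 3
Values:    1 0 1 1
Head at position 2
tape[2] = 1

1


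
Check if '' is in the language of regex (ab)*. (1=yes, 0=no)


Pattern: (ab)*
String: ''
Pattern requires: zero or more repetitions of 'ab'
Pairs: []
All pairs are 'ab'? Yes
Result: 1

1


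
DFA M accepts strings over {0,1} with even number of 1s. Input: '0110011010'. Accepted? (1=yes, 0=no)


DFA has 2 states: q_even (start, accept=yes) and q_odd
Processing string '0110011010' character by character:
  Position 0: read '0', 1-count=0 -> q_even (no change)
  Position 1: read '1', 1-count=1 -> q_odd
  Position 2: read '1', 1-count=2 -> q_even
  Position 3: read '0', 1-count=2 -> q_even (no change)
  Position 4: read '0', 1-count=2 -> q_even (no change)
  Position 5: read '1', 1-count=3 -> q_odd
  Position 6: read '1', 1-count=4 -> q_even
  Position 7: read '0', 1-count=4 -> q_even (no change)
  Position 8: read '1', 1-count=5 -> q_odd
  Position 9: read '0', 1-count=5 -> q_odd (no change)
Final state: q_odd, total 1s = 5 (odd); the DFA requires an even count -> reject

0


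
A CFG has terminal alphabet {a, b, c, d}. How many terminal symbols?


Terminal symbols: a, b, c, d
Counting each: a (#1), b (#2), c (#3), d (#4)
Total = 4

4


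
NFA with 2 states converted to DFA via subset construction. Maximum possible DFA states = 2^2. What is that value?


NFA has 2 states
Subset construction: each DFA state = subset of NFA states
Maximum subsets = 2^2
2^2 = 4

4


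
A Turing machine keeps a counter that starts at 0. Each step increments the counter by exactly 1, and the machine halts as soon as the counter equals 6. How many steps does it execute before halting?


Counter starts at 0. Counting sequence:
  Step 1: counter = 1
  Step 2: counter = 2
  Step 3: counter = 3
  Step 4: counter = 4
  Step 5: counter = 5
  Step 6: counter = 6
Counter reached 6 -> halt
Total steps = 6

6


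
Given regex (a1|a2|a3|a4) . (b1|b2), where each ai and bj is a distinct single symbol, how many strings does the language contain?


First group: 4 alternatives
Second group: 2 alternatives
Concatenation: each choice from group 1 pairs with each from group 2
Total = 4 x 2 = 8

8


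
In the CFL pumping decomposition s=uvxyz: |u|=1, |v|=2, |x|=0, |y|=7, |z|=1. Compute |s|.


|s| = |u| + |v| + |x| + |y| + |z|
= 1 + 2 + 0 + 7 + 1
= 3 + 0 + 8
= 3 + 8
= 11

11


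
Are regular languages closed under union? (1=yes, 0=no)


Regular languages are closed under all standard operations:
- Union: Yes (product construction)
- Intersection: Yes (product construction)
- Complement: Yes (swap accept/reject)
- Concatenation: Yes (NFA construction)
Operation: union -> Closed

1


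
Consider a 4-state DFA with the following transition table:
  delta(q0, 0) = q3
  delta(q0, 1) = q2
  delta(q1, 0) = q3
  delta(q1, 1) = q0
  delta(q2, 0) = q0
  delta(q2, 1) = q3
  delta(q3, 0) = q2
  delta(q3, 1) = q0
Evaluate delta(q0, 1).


Looking up transition function:
delta(q0, 1) in the table
Row: q0, Column: 1
Result: q2

q2


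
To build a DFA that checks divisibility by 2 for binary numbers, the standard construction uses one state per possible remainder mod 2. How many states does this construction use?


Divisibility by 2 is tracked via the remainder mod 2: 0, 1, ..., 1
The construction assigns one state to each remainder
Number of remainders = 2

2


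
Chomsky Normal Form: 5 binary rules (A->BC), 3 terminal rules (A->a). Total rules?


CNF allows two rule forms:
  A -> BC (binary): 5 rules
  A -> a (terminal): 3 rules
Total = 5 + 3 = 8

8


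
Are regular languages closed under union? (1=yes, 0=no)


Regular languages are closed under:
- Union (DFA product construction)
- Intersection (DFA product construction)
- Complement (swap accept/reject states)
- Concatenation (NFA construction)
- Kleene star (NFA construction)
union is in this list
Therefore: closed

1


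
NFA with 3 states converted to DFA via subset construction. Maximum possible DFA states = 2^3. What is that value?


NFA has 3 states
Subset construction: each DFA state = subset of NFA states
Maximum subsets = 2^3
2^3 = 8

8


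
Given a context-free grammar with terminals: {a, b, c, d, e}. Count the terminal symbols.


Terminal symbols: a, b, c, d, e
Counting each: a (#1), b (#2), c (#3), d (#4), e (#5)
Total = 5

5


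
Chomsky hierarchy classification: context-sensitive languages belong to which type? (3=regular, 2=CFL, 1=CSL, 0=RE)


Chomsky hierarchy levels:
  Type 3: Regular (DFA/NFA/regex)
  Type 2: Context-free (PDA)
  Type 1: Context-sensitive
  Type 0: Recursively enumerable (TM)
'context-sensitive' corresponds to Type 1

1


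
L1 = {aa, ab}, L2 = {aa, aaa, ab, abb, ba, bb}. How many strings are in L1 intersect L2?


L1 = {aa, ab}
L2 = {aa, aaa, ab, abb, ba, bb}
Checking each string in L1 against L2:
  'aa': in L2? Yes
  'ab': in L2? Yes
Intersection = {aa, ab}
|L1 ∩ L2| = 2

2


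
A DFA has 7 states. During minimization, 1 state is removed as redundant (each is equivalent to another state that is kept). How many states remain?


Original DFA: 7 states
Redundant states removed: 1
Minimized states = original - removed
= 7 - 1
= 6

6


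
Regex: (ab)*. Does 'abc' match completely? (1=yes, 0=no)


Pattern: (ab)*
String: 'abc'
Pattern requires: zero or more repetitions of 'ab'
Length 3 is odd -> cannot be (ab)* -> no match
Result: 0

0


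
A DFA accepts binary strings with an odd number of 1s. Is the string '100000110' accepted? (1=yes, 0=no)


DFA has 2 states: q_even (start, accept=no) and q_odd
Processing string '100000110' character by character:
  Position 0: read '1', 1-count=1 -> q_odd
  Position 1: read '0', 1-count=1 -> q_odd (no change)
  Position 2: read '0', 1-count=1 -> q_odd (no change)
  Position 3: read '0', 1-count=1 -> q_odd (no change)
  Position 4: read '0', 1-count=1 -> q_odd (no change)
  Position 5: read '0', 1-count=1 -> q_odd (no change)
  Position 6: read '1', 1-count=2 -> q_even
  Position 7: read '1', 1-count=3 -> q_odd
  Position 8: read '0', 1-count=3 -> q_odd (no change)
Final state: q_odd, total 1s = 3 (odd); the DFA requires an odd count -> accept

1


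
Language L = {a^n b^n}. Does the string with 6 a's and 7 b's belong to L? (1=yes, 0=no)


Language requires equal numbers of a's and b's
PDA pushes for each 'a', pops for each 'b'
Number of a's = 6
Number of b's = 7
6 != 7 -> Reject

0


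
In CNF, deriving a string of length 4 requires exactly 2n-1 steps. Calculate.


Chomsky Normal Form derivation:
String length n = 4
Each step either:
  - Splits a nonterminal into two (n-1 such steps)
  - Converts a nonterminal to terminal (n such steps)
Total = (n-1) + n = 2n - 1
= 2(4) - 1
= 8 - 1
= 7

7


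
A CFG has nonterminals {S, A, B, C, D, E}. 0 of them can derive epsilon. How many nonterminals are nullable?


Nonterminals: {S, A, B, C, D, E}
A nonterminal is nullable if it can derive epsilon
Counting nullable nonterminals: 0
Total nullable = 0

0


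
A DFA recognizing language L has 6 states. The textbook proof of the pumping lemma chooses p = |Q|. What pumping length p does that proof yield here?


Pumping lemma for regular languages (standard proof):
Take p = |Q|, the number of DFA states.
Any string of length >= |Q| passes through |Q|+1 states while reading its first |Q| symbols,
so by pigeonhole some state repeats, giving the loop that can be pumped.
Here |Q| = 6
Therefore the proof uses p = 6

6


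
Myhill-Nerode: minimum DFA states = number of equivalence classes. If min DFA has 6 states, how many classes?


Myhill-Nerode theorem:
Number of equivalence classes = number of states in minimal DFA
Minimal DFA states = 6
Therefore equivalence classes = 6

6


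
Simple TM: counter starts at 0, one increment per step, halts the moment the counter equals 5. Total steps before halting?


Counter starts at 0. Counting sequence:
  Step 1: counter = 1
  Step 2: counter = 2
  Step 3: counter = 3
  Step 4: counter = 4
  Step 5: counter = 5
Counter reached 5 -> halt
Total steps = 5

5


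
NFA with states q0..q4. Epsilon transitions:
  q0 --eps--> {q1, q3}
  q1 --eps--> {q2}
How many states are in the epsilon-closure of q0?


Starting from q0
Initialize closure = {q0}
Follow epsilon from q0 -> add q1
Follow epsilon from q0 -> add q3
Follow epsilon from q1 -> add q2
Final closure: {q0, q1, q2, q3}
Size = 4

4


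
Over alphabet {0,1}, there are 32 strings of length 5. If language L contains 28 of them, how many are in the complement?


Alphabet: {0,1}
String length: 5
Total strings of length 5 = 2^5 = 32
Strings in L = 28
Complement = total - |L|
= 32 - 28
= 4

4


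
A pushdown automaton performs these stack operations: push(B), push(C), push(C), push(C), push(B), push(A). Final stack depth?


Tracing stack operations:
  push(B) -> stack = [B], depth=1
  push(C) -> stack = [B,C], depth=2
  push(C) -> stack = [B,C,C], depth=3
  push(C) -> stack = [B,C,C,C], depth=4
  push(B) -> stack = [B,C,C,C,B], depth=5
  push(A) -> stack = [B,C,C,C,B,A], depth=6
Final depth = 6

6


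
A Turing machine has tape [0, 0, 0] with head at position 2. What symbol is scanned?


Tape: [0, 0, 0]
Positions: 0 1 2
Values:    0 0 0
Head at position 2
tape[2] = 0

0


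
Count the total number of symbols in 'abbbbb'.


String: 'abbbbb'
Counting characters:
  'a' appears 1 time(s)
  'b' appears 5 time(s)
Total length = 1 + 5 = 6

6


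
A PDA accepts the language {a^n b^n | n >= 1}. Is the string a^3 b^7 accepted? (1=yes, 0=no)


Language requires equal numbers of a's and b's
PDA pushes for each 'a', pops for each 'b'
Number of a's = 3
Number of b's = 7
3 != 7 -> Reject

0


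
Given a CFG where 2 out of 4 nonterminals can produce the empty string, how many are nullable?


Nonterminals: {S, A, B, C}
A nonterminal is nullable if it can derive epsilon
Counting nullable nonterminals: 2
Total nullable = 2

2


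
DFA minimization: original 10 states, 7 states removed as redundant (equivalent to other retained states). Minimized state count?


Original DFA: 10 states
Redundant states removed: 7
Minimized states = original - removed
= 10 - 7
= 3

3


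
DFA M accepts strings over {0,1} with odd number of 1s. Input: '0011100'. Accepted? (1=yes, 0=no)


DFA has 2 states: q_even (start, accept=no) and q_odd
Processing string '0011100' character by character:
  Position 0: read '0', 1-count=0 -> q_even (no change)
  Position 1: read '0', 1-count=0 -> q_even (no change)
  Position 2: read '1', 1-count=1 -> q_odd
  Position 3: read '1', 1-count=2 -> q_even
  Position 4: read '1', 1-count=3 -> q_odd
  Position 5: read '0', 1-count=3 -> q_odd (no change)
  Position 6: read '0', 1-count=3 -> q_odd (no change)
Final state: q_odd, total 1s = 3 (odd); the DFA requires an odd count -> accept

1


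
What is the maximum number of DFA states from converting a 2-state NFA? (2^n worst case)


NFA has 2 states
Subset construction: each DFA state = subset of NFA states
Maximum subsets = 2^2
2^2 = 4

4


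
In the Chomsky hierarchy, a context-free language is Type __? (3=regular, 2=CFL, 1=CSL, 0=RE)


Chomsky hierarchy levels:
  Type 3: Regular (DFA/NFA/regex)
  Type 2: Context-free (PDA)
  Type 1: Context-sensitive
  Type 0: Recursively enumerable (TM)
'context-free' corresponds to Type 2

2


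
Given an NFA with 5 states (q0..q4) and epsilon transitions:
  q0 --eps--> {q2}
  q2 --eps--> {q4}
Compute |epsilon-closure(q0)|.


Starting from q0
Initialize closure = {q0}
Follow epsilon from q0 -> add q2
Follow epsilon from q2 -> add q4
Final closure: {q0, q2, q4}
Size = 3

3


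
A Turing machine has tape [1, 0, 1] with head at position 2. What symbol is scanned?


Tape: [1, 0, 1]
Positions: 0 1 2
Values:    1 0 1
Head at position 2
tape[2] = 1

1


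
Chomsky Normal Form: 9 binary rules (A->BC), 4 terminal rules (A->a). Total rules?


CNF allows two rule forms:
  A -> BC (binary): 9 rules
  A -> a (terminal): 4 rules
Total = 9 + 4 = 13

13


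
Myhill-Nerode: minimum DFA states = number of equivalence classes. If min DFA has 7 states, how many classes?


Myhill-Nerode theorem:
Number of equivalence classes = number of states in minimal DFA
Minimal DFA states = 7
Therefore equivalence classes = 7

7


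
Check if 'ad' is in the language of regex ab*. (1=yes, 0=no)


Pattern: ab*
String: 'ad'
Pattern requires: exactly one 'a' followed by zero or more 'b's
First char is 'a' -> OK
Rest 'd': all b's? No
Result: 0

0


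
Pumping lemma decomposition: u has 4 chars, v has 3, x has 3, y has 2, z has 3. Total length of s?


|s| = |u| + |v| + |x| + |y| + |z|
= 4 + 3 + 3 + 2 + 3
= 7 + 3 + 5
= 10 + 5
= 15

15


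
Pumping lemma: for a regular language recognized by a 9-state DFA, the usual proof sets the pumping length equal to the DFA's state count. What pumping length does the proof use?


Pumping lemma for regular languages (standard proof):
Take p = |Q|, the number of DFA states.
Any string of length >= |Q| passes through |Q|+1 states while reading its first |Q| symbols,
so by pigeonhole some state repeats, giving the loop that can be pumped.
Here |Q| = 9
Therefore the proof uses p = 9

9


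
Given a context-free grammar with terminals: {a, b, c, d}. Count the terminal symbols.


Terminal symbols: a, b, c, d
Counting each: a (#1), b (#2), c (#3), d (#4)
Total = 4

4


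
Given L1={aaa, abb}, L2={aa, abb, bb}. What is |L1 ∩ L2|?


L1 = {aaa, abb}
L2 = {aa, abb, bb}
Checking each string in L1 against L2:
  'aaa': in L2? No
  'abb': in L2? Yes
Intersection = {abb}
|L1 ∩ L2| = 1

1


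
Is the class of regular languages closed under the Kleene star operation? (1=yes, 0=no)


Regular languages are closed under:
- Union (DFA product construction)
- Intersection (DFA product construction)
- Complement (swap accept/reject states)
- Concatenation (NFA construction)
- Kleene star (NFA construction)
Kleene star is in this list
Therefore: closed

1


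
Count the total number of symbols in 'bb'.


String: 'bb'
Counting characters:
  'b' appears 2 time(s)
Total length = 0 + 2 = 2

2


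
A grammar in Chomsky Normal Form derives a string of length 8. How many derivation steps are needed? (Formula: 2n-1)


Chomsky Normal Form derivation:
String length n = 8
Each step either:
  - Splits a nonterminal into two (n-1 such steps)
  - Converts a nonterminal to terminal (n such steps)
Total = (n-1) + n = 2n - 1
= 2(8) - 1
= 16 - 1
= 15

15


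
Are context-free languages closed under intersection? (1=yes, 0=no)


CFL closure properties:
  Closed under: union, concatenation, Kleene star
  NOT closed under: intersection, complement
Operation 'intersection' is in not-closed list -> No (not closed)

0


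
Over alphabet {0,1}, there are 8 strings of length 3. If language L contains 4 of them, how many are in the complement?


Alphabet: {0,1}
String length: 3
Total strings of length 3 = 2^3 = 8
Strings in L = 4
Complement = total - |L|
= 8 - 4
= 4

4


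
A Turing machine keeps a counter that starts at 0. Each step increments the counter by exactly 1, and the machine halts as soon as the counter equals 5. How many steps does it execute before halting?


Counter starts at 0. Counting sequence:
  Step 1: counter = 1
  Step 2: counter = 2
  Step 3: counter = 3
  Step 4: counter = 4
  Step 5: counter = 5
Counter reached 5 -> halt
Total steps = 5

5


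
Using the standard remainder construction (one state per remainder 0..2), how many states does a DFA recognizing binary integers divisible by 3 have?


Divisibility by 3 is tracked via the remainder mod 3: 0, 1, ..., 2
The construction assigns one state to each remainder
Number of remainders = 3

3


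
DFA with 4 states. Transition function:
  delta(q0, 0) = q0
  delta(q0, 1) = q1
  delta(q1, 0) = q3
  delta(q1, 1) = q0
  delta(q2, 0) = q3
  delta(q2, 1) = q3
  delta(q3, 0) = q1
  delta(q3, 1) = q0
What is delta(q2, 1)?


Looking up transition function:
delta(q2, 1) in the table
Row: q2, Column: 1
Result: q3

q3


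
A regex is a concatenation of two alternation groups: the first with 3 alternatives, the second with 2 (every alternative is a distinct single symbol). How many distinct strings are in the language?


First group: 3 alternatives
Second group: 2 alternatives
Concatenation: each choice from group 1 pairs with each from group 2
Total = 3 x 2 = 6

6


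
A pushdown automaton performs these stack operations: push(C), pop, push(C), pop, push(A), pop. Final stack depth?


Tracing stack operations:
  push(C) -> stack = [C], depth=1
  pop -> removed C, stack = [], depth=0
  push(C) -> stack = [C], depth=1
  pop -> removed C, stack = [], depth=0
  push(A) -> stack = [A], depth=1
  pop -> removed A, stack = [], depth=0
Final depth = 0

0


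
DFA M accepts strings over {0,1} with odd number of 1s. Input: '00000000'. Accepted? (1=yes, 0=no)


DFA has 2 states: q_even (start, accept=no) and q_odd
Processing string '00000000' character by character:
  Position 0: read '0', 1-count=0 -> q_even (no change)
  Position 1: read '0', 1-count=0 -> q_even (no change)
  Position 2: read '0', 1-count=0 -> q_even (no change)
  Position 3: read '0', 1-count=0 -> q_even (no change)
  Position 4: read '0', 1-count=0 -> q_even (no change)
  Position 5: read '0', 1-count=0 -> q_even (no change)
  Position 6: read '0', 1-count=0 -> q_even (no change)
  Position 7: read '0', 1-count=0 -> q_even (no change)
Final state: q_even, total 1s = 0 (even); the DFA requires an odd count -> reject

0


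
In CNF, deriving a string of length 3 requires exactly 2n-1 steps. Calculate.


Chomsky Normal Form derivation:
String length n = 3
Each step either:
  - Splits a nonterminal into two (n-1 such steps)
  - Converts a nonterminal to terminal (n such steps)
Total = (n-1) + n = 2n - 1
= 2(3) - 1
= 6 - 1
= 5

5


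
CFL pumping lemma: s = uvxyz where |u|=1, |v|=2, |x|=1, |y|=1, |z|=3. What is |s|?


|s| = |u| + |v| + |x| + |y| + |z|
= 1 + 2 + 1 + 1 + 3
= 3 + 1 + 4
= 4 + 4
= 8

8


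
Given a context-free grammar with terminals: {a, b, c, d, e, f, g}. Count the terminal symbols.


Terminal symbols: a, b, c, d, e, f, g
Counting each: a (#1), b (#2), c (#3), d (#4), e (#5), f (#6), g (#7)
Total = 7

7


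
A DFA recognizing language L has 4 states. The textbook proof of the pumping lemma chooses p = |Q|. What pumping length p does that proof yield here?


Pumping lemma for regular languages (standard proof):
Take p = |Q|, the number of DFA states.
Any string of length >= |Q| passes through |Q|+1 states while reading its first |Q| symbols,
so by pigeonhole some state repeats, giving the loop that can be pumped.
Here |Q| = 4
Therefore the proof uses p = 4

4


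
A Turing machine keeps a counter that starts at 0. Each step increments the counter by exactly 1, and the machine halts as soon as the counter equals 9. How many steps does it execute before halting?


Counter starts at 0. Counting sequence:
  Step 1: counter = 1
  Step 2: counter = 2
  Step 3: counter = 3
  Step 4: counter = 4
  Step 5: counter = 5
  Step 6: counter = 6
  ...
  Step 9: counter = 9
Counter reached 9 -> halt
Total steps = 9

9


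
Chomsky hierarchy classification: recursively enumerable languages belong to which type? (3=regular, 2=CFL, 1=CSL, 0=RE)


Chomsky hierarchy levels:
  Type 3: Regular (DFA/NFA/regex)
  Type 2: Context-free (PDA)
  Type 1: Context-sensitive
  Type 0: Recursively enumerable (TM)
'recursively enumerable' corresponds to Type 0

0


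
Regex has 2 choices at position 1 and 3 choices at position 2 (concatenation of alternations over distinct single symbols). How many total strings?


First group: 2 alternatives
Second group: 3 alternatives
Concatenation: each choice from group 1 pairs with each from group 2
Total = 2 x 3 = 6

6


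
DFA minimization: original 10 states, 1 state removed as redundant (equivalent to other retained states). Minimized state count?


Original DFA: 10 states
Redundant states removed: 1
Minimized states = original - removed
= 10 - 1
= 9

9


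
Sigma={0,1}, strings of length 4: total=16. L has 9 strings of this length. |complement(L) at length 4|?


Alphabet: {0,1}
String length: 4
Total strings of length 4 = 2^4 = 16
Strings in L = 9
Complement = total - |L|
= 16 - 9
= 7

7


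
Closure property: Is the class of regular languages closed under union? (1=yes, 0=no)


Regular languages are closed under all standard operations:
- Union: Yes (product construction)
- Intersection: Yes (product construction)
- Complement: Yes (swap accept/reject)
- Concatenation: Yes (NFA construction)
Operation: union -> Closed

1


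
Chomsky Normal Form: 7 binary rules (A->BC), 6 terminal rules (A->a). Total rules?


CNF allows two rule forms:
  A -> BC (binary): 7 rules
  A -> a (terminal): 6 rules
Total = 7 + 6 = 13

13


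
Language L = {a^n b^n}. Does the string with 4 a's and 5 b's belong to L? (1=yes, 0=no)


Language requires equal numbers of a's and b's
PDA pushes for each 'a', pops for each 'b'
Number of a's = 4
Number of b's = 5
4 != 5 -> Reject

0


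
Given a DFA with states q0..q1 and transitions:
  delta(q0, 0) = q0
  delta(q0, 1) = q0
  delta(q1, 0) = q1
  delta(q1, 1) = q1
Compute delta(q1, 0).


Looking up transition function:
delta(q1, 0) in the table
Row: q1, Column: 0
Result: q1

q1


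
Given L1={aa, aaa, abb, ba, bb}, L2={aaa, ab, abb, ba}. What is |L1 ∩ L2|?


L1 = {aa, aaa, abb, ba, bb}
L2 = {aaa, ab, abb, ba}
Checking each string in L1 against L2:
  'aa': in L2? No
  'aaa': in L2? Yes
  'abb': in L2? Yes
  'ba': in L2? Yes
  'bb': in L2? No
Intersection = {aaa, abb, ba}
|L1 ∩ L2| = 3

3


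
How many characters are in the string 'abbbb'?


String: 'abbbb'
Counting characters:
  'a' appears 1 time(s)
  'b' appears 4 time(s)
Total length = 1 + 4 = 5

5


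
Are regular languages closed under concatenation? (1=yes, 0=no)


Regular languages are closed under:
- Union (DFA product construction)
- Intersection (DFA product construction)
- Complement (swap accept/reject states)
- Concatenation (NFA construction)
- Kleene star (NFA construction)
concatenation is in this list
Therefore: closed

1


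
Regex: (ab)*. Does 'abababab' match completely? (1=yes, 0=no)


Pattern: (ab)*
String: 'abababab'
Pattern requires: zero or more repetitions of 'ab'
Pairs: ['ab', 'ab', 'ab', 'ab']
All pairs are 'ab'? Yes
Result: 1

1


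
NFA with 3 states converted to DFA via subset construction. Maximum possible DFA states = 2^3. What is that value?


NFA has 3 states
Subset construction: each DFA state = subset of NFA states
Maximum subsets = 2^3
2^3 = 8

8


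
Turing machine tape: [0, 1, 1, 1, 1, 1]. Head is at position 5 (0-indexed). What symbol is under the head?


Tape: [0, 1, 1, 1, 1, 1]
Positions: 0 1 2 3 4 5
Values:    0 1 1 1 1 1
Head at position 5
tape[5] = 1

1


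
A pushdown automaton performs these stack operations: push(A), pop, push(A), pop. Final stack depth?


Tracing stack operations:
  push(A) -> stack = [A], depth=1
  pop -> removed A, stack = [], depth=0
  push(A) -> stack = [A], depth=1
  pop -> removed A, stack = [], depth=0
Final depth = 0

0


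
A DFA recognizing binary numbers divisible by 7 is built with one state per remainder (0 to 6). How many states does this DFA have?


Divisibility by 7 is tracked via the remainder mod 7: 0, 1, ..., 6
The construction assigns one state to each remainder
Number of remainders = 7

7


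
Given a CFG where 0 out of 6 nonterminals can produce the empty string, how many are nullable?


Nonterminals: {S, A, B, C, D, E}
A nonterminal is nullable if it can derive epsilon
Counting nullable nonterminals: 0
Total nullable = 0

0


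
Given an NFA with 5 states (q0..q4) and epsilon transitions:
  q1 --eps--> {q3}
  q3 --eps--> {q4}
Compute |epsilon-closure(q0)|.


Starting from q0
Initialize closure = {q0}
q0 has no outgoing epsilon transitions -> nothing to add
Final closure: {q0}
Size = 1

1


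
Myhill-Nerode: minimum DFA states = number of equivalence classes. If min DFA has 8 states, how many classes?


Myhill-Nerode theorem:
Number of equivalence classes = number of states in minimal DFA
Minimal DFA states = 8
Therefore equivalence classes = 8

8


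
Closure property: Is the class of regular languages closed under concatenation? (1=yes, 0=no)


Regular languages are closed under all standard operations:
- Union: Yes (product construction)
- Intersection: Yes (product construction)
- Complement: Yes (swap accept/reject)
- Concatenation: Yes (NFA construction)
Operation: concatenation -> Closed

1


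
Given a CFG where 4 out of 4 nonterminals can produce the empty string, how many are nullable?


Nonterminals: {S, A, B, C}
A nonterminal is nullable if it can derive epsilon
Counting nullable nonterminals: 4
Total nullable = 4

4


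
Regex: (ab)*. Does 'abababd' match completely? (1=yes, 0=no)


Pattern: (ab)*
String: 'abababd'
Pattern requires: zero or more repetitions of 'ab'
Length 7 is odd -> cannot be (ab)* -> no match
Result: 0

0


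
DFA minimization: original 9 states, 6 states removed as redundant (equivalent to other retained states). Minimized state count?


Original DFA: 9 states
Redundant states removed: 6
Minimized states = original - removed
= 9 - 6
= 3

3


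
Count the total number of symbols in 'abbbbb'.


String: 'abbbbb'
Counting characters:
  'a' appears 1 time(s)
  'b' appears 5 time(s)
Total length = 1 + 5 = 6

6


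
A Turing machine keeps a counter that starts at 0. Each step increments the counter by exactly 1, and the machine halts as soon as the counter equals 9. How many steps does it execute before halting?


Counter starts at 0. Counting sequence:
  Step 1: counter = 1
  Step 2: counter = 2
  Step 3: counter = 3
  Step 4: counter = 4
  Step 5: counter = 5
  Step 6: counter = 6
  ...
  Step 9: counter = 9
Counter reached 9 -> halt
Total steps = 9

9


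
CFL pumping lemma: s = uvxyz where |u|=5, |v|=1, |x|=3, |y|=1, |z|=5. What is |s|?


|s| = |u| + |v| + |x| + |y| + |z|
= 5 + 1 + 3 + 1 + 5
= 6 + 3 + 6
= 9 + 6
= 15

15


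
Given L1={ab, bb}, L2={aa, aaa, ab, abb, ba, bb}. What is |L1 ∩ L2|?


L1 = {ab, bb}
L2 = {aa, aaa, ab, abb, ba, bb}
Checking each string in L1 against L2:
  'ab': in L2? Yes
  'bb': in L2? Yes
Intersection = {ab, bb}
|L1 ∩ L2| = 2

2


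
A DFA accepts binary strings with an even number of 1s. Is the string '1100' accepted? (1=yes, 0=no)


DFA has 2 states: q_even (start, accept=yes) and q_odd
Processing string '1100' character by character:
  Position 0: read '1', 1-count=1 -> q_odd
  Position 1: read '1', 1-count=2 -> q_even
  Position 2: read '0', 1-count=2 -> q_even (no change)
  Position 3: read '0', 1-count=2 -> q_even (no change)
Final state: q_even, total 1s = 2 (even); the DFA requires an even count -> accept

1


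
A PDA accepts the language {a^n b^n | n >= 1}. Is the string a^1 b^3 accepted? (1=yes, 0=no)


Language requires equal numbers of a's and b's
PDA pushes for each 'a', pops for each 'b'
Number of a's = 1
Number of b's = 3
1 != 3 -> Reject

0


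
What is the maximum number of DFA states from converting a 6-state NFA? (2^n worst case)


NFA has 6 states
Subset construction: each DFA state = subset of NFA states
Maximum subsets = 2^6
2^6 = 64

64


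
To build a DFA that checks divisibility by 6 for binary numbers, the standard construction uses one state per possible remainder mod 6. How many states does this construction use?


Divisibility by 6 is tracked via the remainder mod 6: 0, 1, ..., 5
The construction assigns one state to each remainder
Number of remainders = 6

6


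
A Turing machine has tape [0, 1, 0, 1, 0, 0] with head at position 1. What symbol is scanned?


Tape: [0, 1, 0, 1, 0, 0]
Positions: 0 1 2 3 4 5
Values:    0 1 0 1 0 0
Head at position 1
tape[1] = 1

1


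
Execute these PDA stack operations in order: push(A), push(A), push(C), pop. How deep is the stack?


Tracing stack operations:
  push(A) -> stack = [A], depth=1
  push(A) -> stack = [A,A], depth=2
  push(C) -> stack = [A,A,C], depth=3
  pop -> removed C, stack = [A,A], depth=2
Final depth = 2

2


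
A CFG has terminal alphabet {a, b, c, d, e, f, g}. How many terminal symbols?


Terminal symbols: a, b, c, d, e, f, g
Counting each: a (#1), b (#2), c (#3), d (#4), e (#5), f (#6), g (#7)
Total = 7

7


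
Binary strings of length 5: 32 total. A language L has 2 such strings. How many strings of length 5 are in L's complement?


Alphabet: {0,1}
String length: 5
Total strings of length 5 = 2^5 = 32
Strings in L = 2
Complement = total - |L|
= 32 - 2
= 30

30


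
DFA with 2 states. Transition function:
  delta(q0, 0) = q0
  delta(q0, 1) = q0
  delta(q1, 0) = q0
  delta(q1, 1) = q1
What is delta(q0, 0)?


Looking up transition function:
delta(q0, 0) in the table
Row: q0, Column: 0
Result: q0

q0


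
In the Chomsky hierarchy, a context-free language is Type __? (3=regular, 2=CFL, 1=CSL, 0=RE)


Chomsky hierarchy levels:
  Type 3: Regular (DFA/NFA/regex)
  Type 2: Context-free (PDA)
  Type 1: Context-sensitive
  Type 0: Recursively enumerable (TM)
'context-free' corresponds to Type 2

2


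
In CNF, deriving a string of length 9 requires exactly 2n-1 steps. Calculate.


Chomsky Normal Form derivation:
String length n = 9
Each step either:
  - Splits a nonterminal into two (n-1 such steps)
  - Converts a nonterminal to terminal (n such steps)
Total = (n-1) + n = 2n - 1
= 2(9) - 1
= 18 - 1
= 17

17


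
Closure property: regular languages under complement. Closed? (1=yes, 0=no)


Regular languages are closed under:
- Union (DFA product construction)
- Intersection (DFA product construction)
- Complement (swap accept/reject states)
- Concatenation (NFA construction)
- Kleene star (NFA construction)
complement is in this list
Therefore: closed

1


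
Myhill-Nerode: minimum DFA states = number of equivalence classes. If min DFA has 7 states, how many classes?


Myhill-Nerode theorem:
Number of equivalence classes = number of states in minimal DFA
Minimal DFA states = 7
Therefore equivalence classes = 7

7


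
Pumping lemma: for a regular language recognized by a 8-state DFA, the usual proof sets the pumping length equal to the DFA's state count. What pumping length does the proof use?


Pumping lemma for regular languages (standard proof):
Take p = |Q|, the number of DFA states.
Any string of length >= |Q| passes through |Q|+1 states while reading its first |Q| symbols,
so by pigeonhole some state repeats, giving the loop that can be pumped.
Here |Q| = 8
Therefore the proof uses p = 8

8


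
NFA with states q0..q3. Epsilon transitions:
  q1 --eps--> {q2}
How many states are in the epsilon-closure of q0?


Starting from q0
Initialize closure = {q0}
q0 has no outgoing epsilon transitions -> nothing to add
Final closure: {q0}
Size = 1

1


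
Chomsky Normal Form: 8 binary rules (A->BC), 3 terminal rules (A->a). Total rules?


CNF allows two rule forms:
  A -> BC (binary): 8 rules
  A -> a (terminal): 3 rules
Total = 8 + 3 = 11

11


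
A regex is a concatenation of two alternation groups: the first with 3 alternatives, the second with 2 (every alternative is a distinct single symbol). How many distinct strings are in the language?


First group: 3 alternatives
Second group: 2 alternatives
Concatenation: each choice from group 1 pairs with each from group 2
Total = 3 x 2 = 6

6


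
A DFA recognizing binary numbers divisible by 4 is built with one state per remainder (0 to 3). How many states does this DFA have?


Divisibility by 4 is tracked via the remainder mod 4: 0, 1, ..., 3
The construction assigns one state to each remainder
Number of remainders = 4

4


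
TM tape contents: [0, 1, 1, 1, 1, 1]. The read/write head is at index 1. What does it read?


Tape: [0, 1, 1, 1, 1, 1]
Positions: 0 1 2 3 4 5
Values:    0 1 1 1 1 1
Head at position 1
tape[1] = 1

1


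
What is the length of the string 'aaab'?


String: 'aaab'
Counting characters:
  'a' appears 3 time(s)
  'b' appears 1 time(s)
Total length = 3 + 1 = 4

4


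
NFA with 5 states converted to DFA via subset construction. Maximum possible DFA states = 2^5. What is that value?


NFA has 5 states
Subset construction: each DFA state = subset of NFA states
Maximum subsets = 2^5
2^5 = 32

32


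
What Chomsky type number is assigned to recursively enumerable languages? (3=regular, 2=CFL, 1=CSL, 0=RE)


Chomsky hierarchy levels:
  Type 3: Regular (DFA/NFA/regex)
  Type 2: Context-free (PDA)
  Type 1: Context-sensitive
  Type 0: Recursively enumerable (TM)
'recursively enumerable' corresponds to Type 0

0


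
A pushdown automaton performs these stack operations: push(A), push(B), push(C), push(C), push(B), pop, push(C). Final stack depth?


Tracing stack operations:
  push(A) -> stack = [A], depth=1
  push(B) -> stack = [A,B], depth=2
  push(C) -> stack = [A,B,C], depth=3
  push(C) -> stack = [A,B,C,C], depth=4
  push(B) -> stack = [A,B,C,C,B], depth=5
  pop -> removed B, stack = [A,B,C,C], depth=4
  push(C) -> stack = [A,B,C,C,C], depth=5
Final depth = 5

5


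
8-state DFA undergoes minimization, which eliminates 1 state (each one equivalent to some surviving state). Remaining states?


Original DFA: 8 states
Redundant states removed: 1
Minimized states = original - removed
= 8 - 1
= 7

7


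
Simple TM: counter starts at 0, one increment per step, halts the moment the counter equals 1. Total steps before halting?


Counter starts at 0. Counting sequence:
  Step 1: counter = 1
Counter reached 1 -> halt
Total steps = 1

1


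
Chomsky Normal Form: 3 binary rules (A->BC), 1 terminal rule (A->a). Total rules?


CNF allows two rule forms:
  A -> BC (binary): 3 rules
  A -> a (terminal): 1 rule
Total = 3 + 1 = 4

4


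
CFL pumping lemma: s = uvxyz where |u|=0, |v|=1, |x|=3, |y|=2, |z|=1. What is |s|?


|s| = |u| + |v| + |x| + |y| + |z|
= 0 + 1 + 3 + 2 + 1
= 1 + 3 + 3
= 4 + 3
= 7

7


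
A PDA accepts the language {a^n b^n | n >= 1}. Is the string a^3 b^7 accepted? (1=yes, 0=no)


Language requires equal numbers of a's and b's
PDA pushes for each 'a', pops for each 'b'
Number of a's = 3
Number of b's = 7
3 != 7 -> Reject

0
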